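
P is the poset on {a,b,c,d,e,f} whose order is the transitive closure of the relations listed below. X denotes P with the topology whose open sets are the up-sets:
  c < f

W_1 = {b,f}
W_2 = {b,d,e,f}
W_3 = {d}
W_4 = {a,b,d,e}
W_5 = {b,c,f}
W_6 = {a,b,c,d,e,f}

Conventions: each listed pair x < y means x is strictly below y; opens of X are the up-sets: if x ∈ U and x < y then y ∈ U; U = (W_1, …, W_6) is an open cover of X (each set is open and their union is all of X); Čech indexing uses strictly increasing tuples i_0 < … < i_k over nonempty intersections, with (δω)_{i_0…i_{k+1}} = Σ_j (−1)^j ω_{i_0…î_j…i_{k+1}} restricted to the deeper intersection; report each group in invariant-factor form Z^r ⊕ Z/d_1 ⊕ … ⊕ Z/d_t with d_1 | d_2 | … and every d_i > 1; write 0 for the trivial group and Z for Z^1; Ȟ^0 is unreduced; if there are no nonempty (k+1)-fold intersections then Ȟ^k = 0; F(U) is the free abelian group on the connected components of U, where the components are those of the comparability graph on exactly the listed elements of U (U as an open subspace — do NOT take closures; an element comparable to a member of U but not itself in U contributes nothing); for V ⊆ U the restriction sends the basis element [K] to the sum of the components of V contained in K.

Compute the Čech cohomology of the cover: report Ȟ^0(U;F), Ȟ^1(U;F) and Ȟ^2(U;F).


Ȟ^0 ≅ Z^5,  Ȟ^1 ≅ 0,  Ȟ^2 ≅ 0

nerve simplices:
  W12={b,f} W14={b} W15={b,f} W16={b,f} W23={d} W24={b,d,e} W25={b,f} W26={b,d,e,f} W34={d} W36={d} W45={b} W46={a,b,d,e} W56={b,c,f}
  W124={b} W125={b,f} W126={b,f} W145={b} W146={b} W156={b,f} W234={d} W236={d} W245={b} W246={b,d,e} W256={b,f} W346={d} W456={b}
  W1245={b} W1246={b} W1256={b,f} W1456={b} W2346={d} W2456={b}
  W12456={b}
components per intersection:
  W1: {b} {f}
  W2: {b} {d} {e} {f}
  W3: {d}
  W4: {a} {b} {d} {e}
  W5: {b} {c,f}
  W6: {a} {b} {c,f} {d} {e}
  W12: {b} {f}
  W14: {b}
  W15: {b} {f}
  W16: {b} {f}
  W23: {d}
  W24: {b} {d} {e}
  W25: {b} {f}
  W26: {b} {d} {e} {f}
  W34: {d}
  W36: {d}
  W45: {b}
  W46: {a} {b} {d} {e}
  W56: {b} {c,f}
  W124: {b}
  W125: {b} {f}
  W126: {b} {f}
  W145: {b}
  W146: {b}
  W156: {b} {f}
  W234: {d}
  W236: {d}
  W245: {b}
  W246: {b} {d} {e}
  W256: {b} {f}
  W346: {d}
  W456: {b}
  W1245: {b}
  W1246: {b}
  W1256: {b} {f}
  W1456: {b}
  W2346: {d}
  W2456: {b}
  W12456: {b}
C dims 18,26,19,7; δ0: rk 13, SNF 1^13; δ1: rk 13, SNF 1^13; δ2: rk 6, SNF 1^6
degree 0: 18−13−0 = 5 → Ȟ^0 ≅ Z^5
degree 1: 26−13−13 = 0 → Ȟ^1 ≅ 0
degree 2: 19−6−13 = 0 → Ȟ^2 ≅ 0


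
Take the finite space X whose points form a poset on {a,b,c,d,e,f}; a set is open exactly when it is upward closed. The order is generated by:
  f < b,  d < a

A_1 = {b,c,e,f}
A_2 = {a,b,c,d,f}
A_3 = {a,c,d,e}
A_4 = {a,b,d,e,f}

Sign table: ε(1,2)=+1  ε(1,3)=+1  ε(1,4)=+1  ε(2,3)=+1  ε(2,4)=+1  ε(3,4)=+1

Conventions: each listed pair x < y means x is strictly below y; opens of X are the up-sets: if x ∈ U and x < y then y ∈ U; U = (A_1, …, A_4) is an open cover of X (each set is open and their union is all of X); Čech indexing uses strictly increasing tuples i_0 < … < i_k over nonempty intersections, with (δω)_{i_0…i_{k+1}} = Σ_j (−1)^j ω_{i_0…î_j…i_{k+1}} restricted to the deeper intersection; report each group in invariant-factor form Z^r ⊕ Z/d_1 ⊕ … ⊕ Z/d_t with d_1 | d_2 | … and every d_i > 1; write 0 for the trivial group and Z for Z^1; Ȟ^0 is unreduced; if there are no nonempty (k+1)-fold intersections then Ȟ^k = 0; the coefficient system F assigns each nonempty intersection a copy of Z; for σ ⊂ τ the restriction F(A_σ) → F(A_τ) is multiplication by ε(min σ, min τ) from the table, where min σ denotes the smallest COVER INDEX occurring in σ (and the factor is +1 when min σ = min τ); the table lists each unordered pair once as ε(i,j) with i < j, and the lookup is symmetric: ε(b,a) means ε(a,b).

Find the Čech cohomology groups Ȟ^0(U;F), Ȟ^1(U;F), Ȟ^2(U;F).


Ȟ^0 = Z,  Ȟ^1 = 0,  Ȟ^2 = Z

intersection data:
  A12={b,c,f} A13={c,e} A14={b,e,f} A23={a,c,d} A24={a,b,d,f} A34={a,d,e}
  A123={c} A124={b,f} A134={e} A234={a,d}
C dims 4,6,4; δ0: rk 3, SNF 1^3; δ1: rk 3, SNF 1^3
Ȟ^0 = (4 − 3) − 0 = 1, so Ȟ^0 ≅ Z
Ȟ^1 = (6 − 3) − 3 = 0, so Ȟ^1 ≅ 0
Ȟ^2 = (4 − 0) − 3 = 1, so Ȟ^2 ≅ Z


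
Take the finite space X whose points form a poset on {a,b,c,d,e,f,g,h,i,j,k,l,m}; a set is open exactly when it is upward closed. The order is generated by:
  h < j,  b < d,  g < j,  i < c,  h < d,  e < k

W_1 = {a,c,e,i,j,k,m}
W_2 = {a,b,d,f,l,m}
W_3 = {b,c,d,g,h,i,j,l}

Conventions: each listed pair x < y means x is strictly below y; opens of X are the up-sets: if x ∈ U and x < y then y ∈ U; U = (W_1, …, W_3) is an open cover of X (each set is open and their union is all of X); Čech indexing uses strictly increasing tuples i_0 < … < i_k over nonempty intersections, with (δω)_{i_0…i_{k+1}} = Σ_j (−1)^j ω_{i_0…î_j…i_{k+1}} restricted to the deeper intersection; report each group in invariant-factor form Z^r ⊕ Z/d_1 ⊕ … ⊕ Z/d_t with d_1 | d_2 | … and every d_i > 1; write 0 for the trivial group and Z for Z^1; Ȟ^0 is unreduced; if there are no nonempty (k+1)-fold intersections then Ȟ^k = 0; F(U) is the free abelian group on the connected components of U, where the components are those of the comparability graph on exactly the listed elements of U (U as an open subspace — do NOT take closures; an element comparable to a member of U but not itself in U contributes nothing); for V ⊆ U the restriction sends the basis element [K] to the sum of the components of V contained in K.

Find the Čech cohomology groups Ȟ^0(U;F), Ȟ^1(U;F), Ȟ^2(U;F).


Ȟ^0 = Z^7, Ȟ^1 = 0 and Ȟ^2 = 0

intersection data:
  W12={a,m} W13={c,i,j} W23={b,d,l}
components per intersection:
  W1: {a} {c,i} {e,k} {j} {m}
  W2: {a} {b,d} {f} {l} {m}
  W3: {b,d,g,h,j} {c,i} {l}
  W12: {a} {m}
  W13: {c,i} {j}
  W23: {b,d} {l}
C dims 13,6; δ0: rk 6, SNF 1^6
Ȟ^0 = (13 − 6) − 0 = 7, so Ȟ^0 ≅ Z^7
Ȟ^1 = (6 − 0) − 6 = 0, so Ȟ^1 ≅ 0
Ȟ^2 = (0 − 0) − 0 = 0, so Ȟ^2 ≅ 0


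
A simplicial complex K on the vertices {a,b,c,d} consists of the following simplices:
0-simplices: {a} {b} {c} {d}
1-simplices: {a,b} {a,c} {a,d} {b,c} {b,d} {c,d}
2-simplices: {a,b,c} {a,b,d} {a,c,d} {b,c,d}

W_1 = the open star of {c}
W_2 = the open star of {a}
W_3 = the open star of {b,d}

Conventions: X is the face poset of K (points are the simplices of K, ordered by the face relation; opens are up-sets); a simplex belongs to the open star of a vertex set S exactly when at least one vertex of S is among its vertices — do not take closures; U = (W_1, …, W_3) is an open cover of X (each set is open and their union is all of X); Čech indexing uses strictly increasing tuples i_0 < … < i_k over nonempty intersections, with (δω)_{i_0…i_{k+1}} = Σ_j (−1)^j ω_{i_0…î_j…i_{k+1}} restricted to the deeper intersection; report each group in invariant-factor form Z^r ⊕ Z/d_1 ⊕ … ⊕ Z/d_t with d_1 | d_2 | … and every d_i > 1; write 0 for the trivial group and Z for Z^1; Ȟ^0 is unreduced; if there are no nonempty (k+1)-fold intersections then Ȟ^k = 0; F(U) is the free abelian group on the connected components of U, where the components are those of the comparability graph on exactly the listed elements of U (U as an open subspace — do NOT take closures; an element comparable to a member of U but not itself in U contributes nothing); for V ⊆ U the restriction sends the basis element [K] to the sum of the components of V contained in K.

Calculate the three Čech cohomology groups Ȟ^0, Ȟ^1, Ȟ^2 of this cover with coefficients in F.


intersection data:
  W1={{c},{a,c},{b,c},{c,d},{a,b,c},{a,c,d},{b,c,d}} W2={{a},{a,b},{a,c},{a,d},{a,b,c},{a,b,d},{a,c,d}} W3={{b},{d},{a,b},{a,d},{b,c},{b,d},{c,d},{a,b,c},{a,b,d},{a,c,d},{b,c,d}}
  W12={{a,c},{a,b,c},{a,c,d}} W13={{b,c},{c,d},{a,b,c},{a,c,d},{b,c,d}} W23={{a,b},{a,d},{a,b,c},{a,b,d},{a,c,d}}
  W123={{a,b,c},{a,c,d}}
components per intersection:
  W1: {{c},{a,c},{b,c},{c,d},{a,b,c},{a,c,d},{b,c,d}}
  W2: {{a},{a,b},{a,c},{a,d},{a,b,c},{a,b,d},{a,c,d}}
  W3: {{b},{d},{a,b},{a,d},{b,c},{b,d},{c,d},{a,b,c},{a,b,d},{a,c,d},{b,c,d}}
  W12: {{a,c},{a,b,c},{a,c,d}}
  W13: {{b,c},{c,d},{a,b,c},{a,c,d},{b,c,d}}
  W23: {{a,b},{a,d},{a,b,c},{a,b,d},{a,c,d}}
  W123: {{a,b,c}} {{a,c,d}}
C dims 3,3,2; δ0: rk 2, SNF 1^2; δ1: rk 1, SNF 1^1
Ȟ^0 = (3 − 2) − 0 = 1, so Ȟ^0 ≅ Z
Ȟ^1 = (3 − 1) − 2 = 0, so Ȟ^1 ≅ 0
Ȟ^2 = (2 − 0) − 1 = 1, so Ȟ^2 ≅ Z

Ȟ^0 = Z; Ȟ^1 = 0; Ȟ^2 = Z


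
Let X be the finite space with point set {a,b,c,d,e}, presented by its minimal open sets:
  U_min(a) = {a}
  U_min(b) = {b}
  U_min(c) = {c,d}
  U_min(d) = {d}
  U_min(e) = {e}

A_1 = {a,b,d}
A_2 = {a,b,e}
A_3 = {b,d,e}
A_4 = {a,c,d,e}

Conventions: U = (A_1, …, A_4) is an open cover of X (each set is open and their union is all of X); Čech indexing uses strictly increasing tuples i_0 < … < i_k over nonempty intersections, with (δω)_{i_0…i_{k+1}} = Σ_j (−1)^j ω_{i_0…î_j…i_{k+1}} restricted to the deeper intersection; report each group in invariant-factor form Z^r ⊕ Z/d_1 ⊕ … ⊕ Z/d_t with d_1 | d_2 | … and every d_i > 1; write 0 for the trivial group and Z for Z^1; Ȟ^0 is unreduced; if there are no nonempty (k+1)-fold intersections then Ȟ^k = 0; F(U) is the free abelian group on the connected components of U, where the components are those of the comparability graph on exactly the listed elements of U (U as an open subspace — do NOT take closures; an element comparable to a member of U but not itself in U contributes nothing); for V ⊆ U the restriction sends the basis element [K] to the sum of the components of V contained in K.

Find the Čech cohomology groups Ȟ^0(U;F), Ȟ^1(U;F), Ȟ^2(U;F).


nerve of the cover:
  A12={a,b} A13={b,d} A14={a,d} A23={b,e} A24={a,e} A34={d,e}
  A123={b} A124={a} A134={d} A234={e}
components per intersection:
  A1: {a} {b} {d}
  A2: {a} {b} {e}
  A3: {b} {d} {e}
  A4: {a} {c,d} {e}
  A12: {a} {b}
  A13: {b} {d}
  A14: {a} {d}
  A23: {b} {e}
  A24: {a} {e}
  A34: {d} {e}
  A123: {b}
  A124: {a}
  A134: {d}
  A234: {e}
C dims 12,12,4; δ0: rk 8, SNF 1^8; δ1: rk 4, SNF 1^4
Ȟ^0 = (12 − 8) − 0 = 4, so Ȟ^0 ≅ Z^4
Ȟ^1 = (12 − 4) − 8 = 0, so Ȟ^1 ≅ 0
Ȟ^2 = (4 − 0) − 4 = 0, so Ȟ^2 ≅ 0

Ȟ^0 ≅ Z^4, Ȟ^1 ≅ 0, Ȟ^2 ≅ 0


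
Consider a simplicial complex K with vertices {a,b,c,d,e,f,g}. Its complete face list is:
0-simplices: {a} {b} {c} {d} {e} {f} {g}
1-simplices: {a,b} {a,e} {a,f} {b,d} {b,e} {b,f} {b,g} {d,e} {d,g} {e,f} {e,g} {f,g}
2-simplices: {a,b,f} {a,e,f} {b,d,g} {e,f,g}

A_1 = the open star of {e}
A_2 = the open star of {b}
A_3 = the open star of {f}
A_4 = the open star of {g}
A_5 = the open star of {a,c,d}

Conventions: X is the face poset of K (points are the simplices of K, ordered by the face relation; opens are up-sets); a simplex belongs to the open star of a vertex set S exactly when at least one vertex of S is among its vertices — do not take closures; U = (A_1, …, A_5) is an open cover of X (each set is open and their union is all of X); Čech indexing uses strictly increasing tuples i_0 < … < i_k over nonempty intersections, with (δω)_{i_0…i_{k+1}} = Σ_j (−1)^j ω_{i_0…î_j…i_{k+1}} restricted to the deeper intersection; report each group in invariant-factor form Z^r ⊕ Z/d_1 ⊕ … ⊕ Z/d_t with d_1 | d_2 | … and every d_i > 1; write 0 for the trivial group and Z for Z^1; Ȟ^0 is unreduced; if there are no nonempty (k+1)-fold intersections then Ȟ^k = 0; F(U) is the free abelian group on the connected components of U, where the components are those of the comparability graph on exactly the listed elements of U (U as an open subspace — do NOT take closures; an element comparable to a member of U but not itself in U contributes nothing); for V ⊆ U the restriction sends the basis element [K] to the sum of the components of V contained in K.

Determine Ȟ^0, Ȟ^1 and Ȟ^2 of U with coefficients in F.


Ȟ^0 = Z^2, Ȟ^1 = Z^3, Ȟ^2 = 0

nerve simplices:
  A1={{e},{a,e},{b,e},{d,e},{e,f},{e,g},{a,e,f},{e,f,g}} A2={{b},{a,b},{b,d},{b,e},{b,f},{b,g},{a,b,f},{b,d,g}} A3={{f},{a,f},{b,f},{e,f},{f,g},{a,b,f},{a,e,f},{e,f,g}} A4={{g},{b,g},{d,g},{e,g},{f,g},{b,d,g},{e,f,g}} A5={{a},{c},{d},{a,b},{a,e},{a,f},{b,d},{d,e},{d,g},{a,b,f},{a,e,f},{b,d,g}}
  A12={{b,e}} A13={{e,f},{a,e,f},{e,f,g}} A14={{e,g},{e,f,g}} A15={{a,e},{d,e},{a,e,f}} A23={{b,f},{a,b,f}} A24={{b,g},{b,d,g}} A25={{a,b},{b,d},{a,b,f},{b,d,g}} A34={{f,g},{e,f,g}} A35={{a,f},{a,b,f},{a,e,f}} A45={{d,g},{b,d,g}}
  A134={{e,f,g}} A135={{a,e,f}} A235={{a,b,f}} A245={{b,d,g}}
components per intersection:
  A1: {{e},{a,e},{b,e},{d,e},{e,f},{e,g},{a,e,f},{e,f,g}}
  A2: {{b},{a,b},{b,d},{b,e},{b,f},{b,g},{a,b,f},{b,d,g}}
  A3: {{f},{a,f},{b,f},{e,f},{f,g},{a,b,f},{a,e,f},{e,f,g}}
  A4: {{g},{b,g},{d,g},{e,g},{f,g},{b,d,g},{e,f,g}}
  A5: {{a},{a,b},{a,e},{a,f},{a,b,f},{a,e,f}} {{c}} {{d},{b,d},{d,e},{d,g},{b,d,g}}
  A12: {{b,e}}
  A13: {{e,f},{a,e,f},{e,f,g}}
  A14: {{e,g},{e,f,g}}
  A15: {{a,e},{a,e,f}} {{d,e}}
  A23: {{b,f},{a,b,f}}
  A24: {{b,g},{b,d,g}}
  A25: {{a,b},{a,b,f}} {{b,d},{b,d,g}}
  A34: {{f,g},{e,f,g}}
  A35: {{a,f},{a,b,f},{a,e,f}}
  A45: {{d,g},{b,d,g}}
  A134: {{e,f,g}}
  A135: {{a,e,f}}
  A235: {{a,b,f}}
  A245: {{b,d,g}}
C dims 7,12,4; δ0: rk 5, SNF 1^5; δ1: rk 4, SNF 1^4
degree 0: 7−5−0 = 2 → Ȟ^0 ≅ Z^2
degree 1: 12−4−5 = 3 → Ȟ^1 ≅ Z^3
degree 2: 4−0−4 = 0 → Ȟ^2 ≅ 0


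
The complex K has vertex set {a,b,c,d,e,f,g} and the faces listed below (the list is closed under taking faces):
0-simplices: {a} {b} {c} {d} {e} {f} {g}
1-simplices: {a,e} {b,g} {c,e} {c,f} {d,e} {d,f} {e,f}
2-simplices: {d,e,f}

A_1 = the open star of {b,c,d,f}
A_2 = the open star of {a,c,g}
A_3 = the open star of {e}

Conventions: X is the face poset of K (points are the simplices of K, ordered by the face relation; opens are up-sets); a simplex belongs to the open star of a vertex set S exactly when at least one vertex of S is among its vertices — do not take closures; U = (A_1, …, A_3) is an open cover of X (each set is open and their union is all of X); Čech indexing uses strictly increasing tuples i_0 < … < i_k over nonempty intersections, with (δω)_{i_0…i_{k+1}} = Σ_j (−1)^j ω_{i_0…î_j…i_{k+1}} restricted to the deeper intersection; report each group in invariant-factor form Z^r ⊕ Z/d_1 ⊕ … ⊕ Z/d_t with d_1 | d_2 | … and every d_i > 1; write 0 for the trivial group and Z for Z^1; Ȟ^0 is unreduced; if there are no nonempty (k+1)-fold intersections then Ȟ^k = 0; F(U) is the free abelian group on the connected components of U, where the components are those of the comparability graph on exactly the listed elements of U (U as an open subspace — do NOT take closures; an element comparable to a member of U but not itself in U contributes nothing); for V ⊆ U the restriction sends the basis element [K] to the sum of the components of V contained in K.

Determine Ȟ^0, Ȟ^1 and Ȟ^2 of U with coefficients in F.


Ȟ^0 = Z^2,  Ȟ^1 = Z,  Ȟ^2 = 0

nonempty overlaps:
  A1={{b},{c},{d},{f},{b,g},{c,e},{c,f},{d,e},{d,f},{e,f},{d,e,f}} A2={{a},{c},{g},{a,e},{b,g},{c,e},{c,f}} A3={{e},{a,e},{c,e},{d,e},{e,f},{d,e,f}}
  A12={{c},{b,g},{c,e},{c,f}} A13={{c,e},{d,e},{e,f},{d,e,f}} A23={{a,e},{c,e}}
  A123={{c,e}}
components per intersection:
  A1: {{b},{b,g}} {{c},{d},{f},{c,e},{c,f},{d,e},{d,f},{e,f},{d,e,f}}
  A2: {{a},{a,e}} {{c},{c,e},{c,f}} {{g},{b,g}}
  A3: {{e},{a,e},{c,e},{d,e},{e,f},{d,e,f}}
  A12: {{c},{c,e},{c,f}} {{b,g}}
  A13: {{c,e}} {{d,e},{e,f},{d,e,f}}
  A23: {{a,e}} {{c,e}}
  A123: {{c,e}}
C dims 6,6,1; δ0: rk 4, SNF 1^4; δ1: rk 1, SNF 1^1
degree 0: 6−4−0 = 2 → Ȟ^0 ≅ Z^2
degree 1: 6−1−4 = 1 → Ȟ^1 ≅ Z
degree 2: 1−0−1 = 0 → Ȟ^2 ≅ 0


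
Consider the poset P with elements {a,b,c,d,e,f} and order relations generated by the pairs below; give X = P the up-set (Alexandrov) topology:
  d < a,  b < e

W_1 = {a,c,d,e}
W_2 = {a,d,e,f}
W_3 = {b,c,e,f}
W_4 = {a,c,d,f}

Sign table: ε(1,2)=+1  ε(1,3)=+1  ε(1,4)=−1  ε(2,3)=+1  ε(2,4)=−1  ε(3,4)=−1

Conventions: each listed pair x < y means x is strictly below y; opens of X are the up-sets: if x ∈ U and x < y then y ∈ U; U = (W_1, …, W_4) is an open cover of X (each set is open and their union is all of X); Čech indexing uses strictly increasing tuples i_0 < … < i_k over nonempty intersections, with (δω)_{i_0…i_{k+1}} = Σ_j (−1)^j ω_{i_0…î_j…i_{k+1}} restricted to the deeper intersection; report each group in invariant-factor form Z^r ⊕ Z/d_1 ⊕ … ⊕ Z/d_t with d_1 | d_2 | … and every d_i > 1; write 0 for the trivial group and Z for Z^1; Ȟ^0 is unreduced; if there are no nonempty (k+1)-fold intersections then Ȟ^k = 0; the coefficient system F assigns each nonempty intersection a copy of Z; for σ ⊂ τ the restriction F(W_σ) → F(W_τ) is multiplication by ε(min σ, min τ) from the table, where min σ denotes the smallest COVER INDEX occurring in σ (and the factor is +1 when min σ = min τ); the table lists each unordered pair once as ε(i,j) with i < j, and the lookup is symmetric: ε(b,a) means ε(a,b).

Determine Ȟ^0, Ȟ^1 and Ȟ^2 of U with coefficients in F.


Ȟ^0 ≅ Z; Ȟ^1 ≅ 0; Ȟ^2 ≅ Z

intersection data:
  W12={a,d,e} W13={c,e} W14={a,c,d} W23={e,f} W24={a,d,f} W34={c,f}
  W123={e} W124={a,d} W134={c} W234={f}
C dims 4,6,4; δ0: rk 3, SNF 1^3; δ1: rk 3, SNF 1^3
Ȟ^0 = (4 − 3) − 0 = 1, so Ȟ^0 ≅ Z
Ȟ^1 = (6 − 3) − 3 = 0, so Ȟ^1 ≅ 0
Ȟ^2 = (4 − 0) − 3 = 1, so Ȟ^2 ≅ Z


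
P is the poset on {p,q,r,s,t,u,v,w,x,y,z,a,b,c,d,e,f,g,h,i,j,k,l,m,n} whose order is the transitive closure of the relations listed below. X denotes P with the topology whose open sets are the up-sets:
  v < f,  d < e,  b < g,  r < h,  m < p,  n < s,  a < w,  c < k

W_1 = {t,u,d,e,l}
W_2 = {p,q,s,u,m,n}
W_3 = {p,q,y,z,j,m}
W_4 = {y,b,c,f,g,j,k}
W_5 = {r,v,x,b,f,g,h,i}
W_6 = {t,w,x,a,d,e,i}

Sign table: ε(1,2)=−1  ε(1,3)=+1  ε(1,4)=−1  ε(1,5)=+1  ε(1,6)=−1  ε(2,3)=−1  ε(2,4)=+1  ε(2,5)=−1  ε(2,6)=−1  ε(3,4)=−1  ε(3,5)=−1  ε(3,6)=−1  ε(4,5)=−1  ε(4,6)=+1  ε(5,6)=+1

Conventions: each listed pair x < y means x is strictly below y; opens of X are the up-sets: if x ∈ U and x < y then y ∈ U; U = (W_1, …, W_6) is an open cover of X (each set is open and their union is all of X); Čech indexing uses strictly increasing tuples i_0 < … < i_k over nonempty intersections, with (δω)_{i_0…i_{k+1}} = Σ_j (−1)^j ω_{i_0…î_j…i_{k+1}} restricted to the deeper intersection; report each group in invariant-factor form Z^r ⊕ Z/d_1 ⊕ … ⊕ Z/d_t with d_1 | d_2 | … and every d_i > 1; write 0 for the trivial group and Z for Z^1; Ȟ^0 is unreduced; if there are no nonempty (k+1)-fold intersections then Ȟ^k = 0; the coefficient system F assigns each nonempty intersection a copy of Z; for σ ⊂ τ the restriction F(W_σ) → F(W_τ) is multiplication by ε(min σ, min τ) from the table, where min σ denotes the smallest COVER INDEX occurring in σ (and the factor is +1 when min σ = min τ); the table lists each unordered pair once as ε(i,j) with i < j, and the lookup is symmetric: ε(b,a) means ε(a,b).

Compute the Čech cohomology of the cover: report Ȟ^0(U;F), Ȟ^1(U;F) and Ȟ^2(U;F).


nonempty intersections:
  W12={u} W16={t,d,e} W23={p,q,m} W34={y,j} W45={b,f,g} W56={x,i}
C dims 6,6; δ0: rk 6, SNF 1^5·2
Ȟ^0: (6−6)−0=0 ⇒ 0
Ȟ^1: (6−0)−6=0 plus torsion [2] ⇒ Z/2
Ȟ^2: (0−0)−0=0 ⇒ 0

Ȟ^0 ≅ 0,  Ȟ^1 ≅ Z/2,  Ȟ^2 ≅ 0


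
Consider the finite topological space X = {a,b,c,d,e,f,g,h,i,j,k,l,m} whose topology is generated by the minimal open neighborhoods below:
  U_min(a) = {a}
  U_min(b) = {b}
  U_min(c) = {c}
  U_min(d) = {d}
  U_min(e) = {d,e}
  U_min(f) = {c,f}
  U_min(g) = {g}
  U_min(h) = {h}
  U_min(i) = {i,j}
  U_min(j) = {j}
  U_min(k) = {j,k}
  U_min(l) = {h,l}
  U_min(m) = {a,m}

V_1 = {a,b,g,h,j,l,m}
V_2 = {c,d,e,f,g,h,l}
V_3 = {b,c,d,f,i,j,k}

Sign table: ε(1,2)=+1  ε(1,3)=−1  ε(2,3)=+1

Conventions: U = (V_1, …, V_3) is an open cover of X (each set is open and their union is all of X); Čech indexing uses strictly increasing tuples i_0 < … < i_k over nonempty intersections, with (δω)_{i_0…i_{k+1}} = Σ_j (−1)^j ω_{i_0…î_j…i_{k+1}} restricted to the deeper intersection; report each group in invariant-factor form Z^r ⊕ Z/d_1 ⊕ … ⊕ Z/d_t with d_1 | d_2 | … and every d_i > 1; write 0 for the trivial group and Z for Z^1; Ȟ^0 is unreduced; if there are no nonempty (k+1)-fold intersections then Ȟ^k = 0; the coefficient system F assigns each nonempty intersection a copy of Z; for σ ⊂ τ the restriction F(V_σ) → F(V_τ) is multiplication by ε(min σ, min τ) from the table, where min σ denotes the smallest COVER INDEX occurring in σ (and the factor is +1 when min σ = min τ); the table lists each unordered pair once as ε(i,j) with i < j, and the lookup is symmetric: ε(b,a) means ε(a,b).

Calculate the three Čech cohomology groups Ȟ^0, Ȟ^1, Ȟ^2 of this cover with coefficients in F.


Ȟ^0(U;F) ≅ 0; Ȟ^1(U;F) ≅ Z/2; Ȟ^2(U;F) ≅ 0

nerve of the cover:
  V12={g,h,l} V13={b,j} V23={c,d,f}
C dims 3,3; δ0: rk 3, SNF 1^2·2
Ȟ^0 = (3 − 3) − 0 = 0, so Ȟ^0 ≅ 0
Ȟ^1 = (3 − 0) − 3 = 0 plus torsion [2], so Ȟ^1 ≅ Z/2
Ȟ^2 = (0 − 0) − 0 = 0, so Ȟ^2 ≅ 0


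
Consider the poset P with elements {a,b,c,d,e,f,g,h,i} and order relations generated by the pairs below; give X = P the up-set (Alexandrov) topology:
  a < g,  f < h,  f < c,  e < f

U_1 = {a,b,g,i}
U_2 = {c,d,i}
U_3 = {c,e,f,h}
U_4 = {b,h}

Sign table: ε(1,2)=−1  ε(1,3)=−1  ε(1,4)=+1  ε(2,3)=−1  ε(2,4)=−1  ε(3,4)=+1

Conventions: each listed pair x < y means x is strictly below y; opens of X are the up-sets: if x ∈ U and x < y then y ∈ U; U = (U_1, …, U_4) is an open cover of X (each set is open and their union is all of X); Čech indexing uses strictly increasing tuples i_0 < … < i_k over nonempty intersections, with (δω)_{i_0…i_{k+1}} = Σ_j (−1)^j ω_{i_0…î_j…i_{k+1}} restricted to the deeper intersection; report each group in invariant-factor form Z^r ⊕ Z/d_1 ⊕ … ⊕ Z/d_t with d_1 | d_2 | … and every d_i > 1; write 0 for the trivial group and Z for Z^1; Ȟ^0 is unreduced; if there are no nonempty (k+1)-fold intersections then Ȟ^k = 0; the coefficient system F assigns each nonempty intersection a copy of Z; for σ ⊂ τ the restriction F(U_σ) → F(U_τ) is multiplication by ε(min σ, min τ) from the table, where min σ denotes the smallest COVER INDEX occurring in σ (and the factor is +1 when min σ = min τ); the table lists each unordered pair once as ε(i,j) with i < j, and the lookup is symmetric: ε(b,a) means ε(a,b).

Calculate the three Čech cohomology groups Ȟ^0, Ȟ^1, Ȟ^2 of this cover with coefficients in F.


Ȟ^0 ≅ Z; Ȟ^1 ≅ Z; Ȟ^2 ≅ 0

nerve of the cover:
  U12={i} U14={b} U23={c} U34={h}
C dims 4,4; δ0: rk 3, SNF 1^3
Ȟ^0 = (4 − 3) − 0 = 1, so Ȟ^0 ≅ Z
Ȟ^1 = (4 − 0) − 3 = 1, so Ȟ^1 ≅ Z
Ȟ^2 = (0 − 0) − 0 = 0, so Ȟ^2 ≅ 0


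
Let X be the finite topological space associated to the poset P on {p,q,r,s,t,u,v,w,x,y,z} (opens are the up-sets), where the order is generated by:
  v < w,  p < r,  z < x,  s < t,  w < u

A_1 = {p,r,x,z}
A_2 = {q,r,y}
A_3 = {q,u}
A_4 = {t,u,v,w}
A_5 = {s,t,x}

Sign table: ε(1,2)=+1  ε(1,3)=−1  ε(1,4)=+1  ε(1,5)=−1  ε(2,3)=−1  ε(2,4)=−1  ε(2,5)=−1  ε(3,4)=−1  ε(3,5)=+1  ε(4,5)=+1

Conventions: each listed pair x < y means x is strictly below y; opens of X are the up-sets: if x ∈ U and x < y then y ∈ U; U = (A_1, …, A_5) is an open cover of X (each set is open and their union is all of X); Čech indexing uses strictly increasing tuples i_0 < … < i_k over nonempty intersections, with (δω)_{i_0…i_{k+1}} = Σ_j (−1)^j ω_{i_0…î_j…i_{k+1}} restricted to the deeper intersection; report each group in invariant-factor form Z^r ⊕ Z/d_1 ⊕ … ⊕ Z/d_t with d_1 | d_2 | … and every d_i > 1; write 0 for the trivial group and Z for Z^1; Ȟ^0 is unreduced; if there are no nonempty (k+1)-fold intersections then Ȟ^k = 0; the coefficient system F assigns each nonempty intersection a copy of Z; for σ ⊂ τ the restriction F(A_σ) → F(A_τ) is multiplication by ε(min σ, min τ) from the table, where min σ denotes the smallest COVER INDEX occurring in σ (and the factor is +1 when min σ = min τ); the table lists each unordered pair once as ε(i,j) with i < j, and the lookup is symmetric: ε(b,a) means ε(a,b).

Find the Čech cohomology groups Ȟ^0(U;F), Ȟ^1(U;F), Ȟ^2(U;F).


nerve simplices:
  A12={r} A15={x} A23={q} A34={u} A45={t}
C dims 5,5; δ0: rk 5, SNF 1^4·2
degree 0: 5−5−0 = 0 → Ȟ^0 ≅ 0
degree 1: 5−0−5 = 0 plus torsion [2] → Ȟ^1 ≅ Z/2
degree 2: 0−0−0 = 0 → Ȟ^2 ≅ 0

Ȟ^0 ≅ 0, Ȟ^1 ≅ Z/2, Ȟ^2 ≅ 0


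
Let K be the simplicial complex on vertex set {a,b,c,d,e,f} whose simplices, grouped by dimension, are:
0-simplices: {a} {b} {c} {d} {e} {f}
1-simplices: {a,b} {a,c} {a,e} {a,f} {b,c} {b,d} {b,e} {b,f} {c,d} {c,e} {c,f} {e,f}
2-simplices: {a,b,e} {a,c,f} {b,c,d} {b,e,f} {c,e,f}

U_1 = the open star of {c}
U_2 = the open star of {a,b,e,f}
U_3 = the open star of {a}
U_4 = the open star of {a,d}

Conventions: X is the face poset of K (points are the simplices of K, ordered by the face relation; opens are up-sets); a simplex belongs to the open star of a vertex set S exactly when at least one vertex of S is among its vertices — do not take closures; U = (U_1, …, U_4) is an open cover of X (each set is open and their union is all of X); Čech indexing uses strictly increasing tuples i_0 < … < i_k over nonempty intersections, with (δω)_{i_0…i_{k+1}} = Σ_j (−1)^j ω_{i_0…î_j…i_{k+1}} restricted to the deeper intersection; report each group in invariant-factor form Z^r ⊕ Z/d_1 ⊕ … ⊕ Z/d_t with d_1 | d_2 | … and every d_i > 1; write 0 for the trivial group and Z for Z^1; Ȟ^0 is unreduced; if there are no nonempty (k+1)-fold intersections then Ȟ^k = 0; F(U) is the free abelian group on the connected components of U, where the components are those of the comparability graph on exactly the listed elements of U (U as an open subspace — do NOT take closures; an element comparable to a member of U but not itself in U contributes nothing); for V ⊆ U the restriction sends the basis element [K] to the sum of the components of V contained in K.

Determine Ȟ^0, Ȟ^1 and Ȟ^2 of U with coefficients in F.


nerve of the cover:
  U1={{c},{a,c},{b,c},{c,d},{c,e},{c,f},{a,c,f},{b,c,d},{c,e,f}} U2={{a},{b},{e},{f},{a,b},{a,c},{a,e},{a,f},{b,c},{b,d},{b,e},{b,f},{c,e},{c,f},{e,f},{a,b,e},{a,c,f},{b,c,d},{b,e,f},{c,e,f}} U3={{a},{a,b},{a,c},{a,e},{a,f},{a,b,e},{a,c,f}} U4={{a},{d},{a,b},{a,c},{a,e},{a,f},{b,d},{c,d},{a,b,e},{a,c,f},{b,c,d}}
  U12={{a,c},{b,c},{c,e},{c,f},{a,c,f},{b,c,d},{c,e,f}} U13={{a,c},{a,c,f}} U14={{a,c},{c,d},{a,c,f},{b,c,d}} U23={{a},{a,b},{a,c},{a,e},{a,f},{a,b,e},{a,c,f}} U24={{a},{a,b},{a,c},{a,e},{a,f},{b,d},{a,b,e},{a,c,f},{b,c,d}} U34={{a},{a,b},{a,c},{a,e},{a,f},{a,b,e},{a,c,f}}
  U123={{a,c},{a,c,f}} U124={{a,c},{a,c,f},{b,c,d}} U134={{a,c},{a,c,f}} U234={{a},{a,b},{a,c},{a,e},{a,f},{a,b,e},{a,c,f}}
  U1234={{a,c},{a,c,f}}
components per intersection:
  U1: {{c},{a,c},{b,c},{c,d},{c,e},{c,f},{a,c,f},{b,c,d},{c,e,f}}
  U2: {{a},{b},{e},{f},{a,b},{a,c},{a,e},{a,f},{b,c},{b,d},{b,e},{b,f},{c,e},{c,f},{e,f},{a,b,e},{a,c,f},{b,c,d},{b,e,f},{c,e,f}}
  U3: {{a},{a,b},{a,c},{a,e},{a,f},{a,b,e},{a,c,f}}
  U4: {{a},{a,b},{a,c},{a,e},{a,f},{a,b,e},{a,c,f}} {{d},{b,d},{c,d},{b,c,d}}
  U12: {{a,c},{c,e},{c,f},{a,c,f},{c,e,f}} {{b,c},{b,c,d}}
  U13: {{a,c},{a,c,f}}
  U14: {{a,c},{a,c,f}} {{c,d},{b,c,d}}
  U23: {{a},{a,b},{a,c},{a,e},{a,f},{a,b,e},{a,c,f}}
  U24: {{a},{a,b},{a,c},{a,e},{a,f},{a,b,e},{a,c,f}} {{b,d},{b,c,d}}
  U34: {{a},{a,b},{a,c},{a,e},{a,f},{a,b,e},{a,c,f}}
  U123: {{a,c},{a,c,f}}
  U124: {{a,c},{a,c,f}} {{b,c,d}}
  U134: {{a,c},{a,c,f}}
  U234: {{a},{a,b},{a,c},{a,e},{a,f},{a,b,e},{a,c,f}}
  U1234: {{a,c},{a,c,f}}
C dims 5,9,5,1; δ0: rk 4, SNF 1^4; δ1: rk 4, SNF 1^4; δ2: rk 1, SNF 1^1
Ȟ^0 = (5 − 4) − 0 = 1, so Ȟ^0 ≅ Z
Ȟ^1 = (9 − 4) − 4 = 1, so Ȟ^1 ≅ Z
Ȟ^2 = (5 − 1) − 4 = 0, so Ȟ^2 ≅ 0

Ȟ^0(U;F) ≅ Z; Ȟ^1(U;F) ≅ Z; Ȟ^2(U;F) ≅ 0


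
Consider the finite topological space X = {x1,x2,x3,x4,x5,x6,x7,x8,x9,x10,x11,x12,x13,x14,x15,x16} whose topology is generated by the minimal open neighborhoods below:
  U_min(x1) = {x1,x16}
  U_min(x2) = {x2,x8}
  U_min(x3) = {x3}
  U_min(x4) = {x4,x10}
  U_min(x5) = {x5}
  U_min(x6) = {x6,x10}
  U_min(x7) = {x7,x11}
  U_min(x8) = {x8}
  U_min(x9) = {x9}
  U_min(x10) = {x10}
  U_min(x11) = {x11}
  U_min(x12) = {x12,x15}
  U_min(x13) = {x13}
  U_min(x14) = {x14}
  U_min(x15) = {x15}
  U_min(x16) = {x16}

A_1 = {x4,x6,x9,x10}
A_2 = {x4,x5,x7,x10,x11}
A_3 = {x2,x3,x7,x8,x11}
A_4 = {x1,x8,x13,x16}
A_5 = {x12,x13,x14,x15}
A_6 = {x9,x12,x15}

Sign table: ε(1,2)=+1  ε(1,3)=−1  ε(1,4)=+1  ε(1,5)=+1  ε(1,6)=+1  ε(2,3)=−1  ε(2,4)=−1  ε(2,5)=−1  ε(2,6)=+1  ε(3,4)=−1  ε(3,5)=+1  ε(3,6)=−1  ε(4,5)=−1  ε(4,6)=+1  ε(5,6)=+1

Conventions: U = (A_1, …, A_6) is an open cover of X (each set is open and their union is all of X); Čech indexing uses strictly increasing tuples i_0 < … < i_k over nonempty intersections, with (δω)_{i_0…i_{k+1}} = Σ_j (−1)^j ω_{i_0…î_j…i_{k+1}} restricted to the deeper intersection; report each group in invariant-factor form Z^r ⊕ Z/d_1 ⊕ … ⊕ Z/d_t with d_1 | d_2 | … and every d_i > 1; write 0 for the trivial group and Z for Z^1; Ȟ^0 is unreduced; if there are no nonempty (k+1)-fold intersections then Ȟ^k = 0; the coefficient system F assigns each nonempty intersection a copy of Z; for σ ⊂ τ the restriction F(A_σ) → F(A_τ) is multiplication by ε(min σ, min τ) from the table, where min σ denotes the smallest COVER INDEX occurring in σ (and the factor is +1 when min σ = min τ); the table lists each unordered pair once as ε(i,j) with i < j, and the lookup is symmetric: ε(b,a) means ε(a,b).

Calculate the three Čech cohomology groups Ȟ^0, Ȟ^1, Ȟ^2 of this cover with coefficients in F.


nonempty overlaps:
  A12={x4,x10} A16={x9} A23={x7,x11} A34={x8} A45={x13} A56={x12,x15}
C dims 6,6; δ0: rk 6, SNF 1^5·2
degree 0: 6−6−0 = 0 → Ȟ^0 ≅ 0
degree 1: 6−0−6 = 0 plus torsion [2] → Ȟ^1 ≅ Z/2
degree 2: 0−0−0 = 0 → Ȟ^2 ≅ 0

Ȟ^0 = 0, Ȟ^1 = Z/2 and Ȟ^2 = 0


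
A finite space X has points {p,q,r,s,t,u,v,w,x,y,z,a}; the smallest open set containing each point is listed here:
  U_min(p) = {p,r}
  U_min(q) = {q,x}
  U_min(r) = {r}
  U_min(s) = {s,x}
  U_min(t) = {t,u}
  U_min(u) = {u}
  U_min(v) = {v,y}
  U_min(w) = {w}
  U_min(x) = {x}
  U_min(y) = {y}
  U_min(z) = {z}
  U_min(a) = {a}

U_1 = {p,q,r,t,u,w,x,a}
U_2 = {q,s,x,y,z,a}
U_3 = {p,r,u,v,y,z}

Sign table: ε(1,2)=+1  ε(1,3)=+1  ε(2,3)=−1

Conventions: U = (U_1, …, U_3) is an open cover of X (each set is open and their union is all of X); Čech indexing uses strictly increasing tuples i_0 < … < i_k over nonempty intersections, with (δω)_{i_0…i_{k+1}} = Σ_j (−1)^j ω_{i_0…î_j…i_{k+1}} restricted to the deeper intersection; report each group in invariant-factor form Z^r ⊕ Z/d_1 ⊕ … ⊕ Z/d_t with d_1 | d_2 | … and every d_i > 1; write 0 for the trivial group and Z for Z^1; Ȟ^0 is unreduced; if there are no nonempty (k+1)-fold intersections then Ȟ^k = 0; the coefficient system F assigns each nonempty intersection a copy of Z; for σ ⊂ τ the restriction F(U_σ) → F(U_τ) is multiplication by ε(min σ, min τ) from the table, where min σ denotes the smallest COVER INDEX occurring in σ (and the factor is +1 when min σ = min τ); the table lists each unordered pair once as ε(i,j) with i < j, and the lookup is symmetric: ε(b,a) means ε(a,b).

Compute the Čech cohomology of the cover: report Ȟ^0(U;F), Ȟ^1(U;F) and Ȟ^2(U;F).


nonempty intersections:
  U12={q,x,a} U13={p,r,u} U23={y,z}
C dims 3,3; δ0: rk 3, SNF 1^2·2
Ȟ^0: (3−3)−0=0 ⇒ 0
Ȟ^1: (3−0)−3=0 plus torsion [2] ⇒ Z/2
Ȟ^2: (0−0)−0=0 ⇒ 0

Ȟ^0(U;F) ≅ 0; Ȟ^1(U;F) ≅ Z/2; Ȟ^2(U;F) ≅ 0


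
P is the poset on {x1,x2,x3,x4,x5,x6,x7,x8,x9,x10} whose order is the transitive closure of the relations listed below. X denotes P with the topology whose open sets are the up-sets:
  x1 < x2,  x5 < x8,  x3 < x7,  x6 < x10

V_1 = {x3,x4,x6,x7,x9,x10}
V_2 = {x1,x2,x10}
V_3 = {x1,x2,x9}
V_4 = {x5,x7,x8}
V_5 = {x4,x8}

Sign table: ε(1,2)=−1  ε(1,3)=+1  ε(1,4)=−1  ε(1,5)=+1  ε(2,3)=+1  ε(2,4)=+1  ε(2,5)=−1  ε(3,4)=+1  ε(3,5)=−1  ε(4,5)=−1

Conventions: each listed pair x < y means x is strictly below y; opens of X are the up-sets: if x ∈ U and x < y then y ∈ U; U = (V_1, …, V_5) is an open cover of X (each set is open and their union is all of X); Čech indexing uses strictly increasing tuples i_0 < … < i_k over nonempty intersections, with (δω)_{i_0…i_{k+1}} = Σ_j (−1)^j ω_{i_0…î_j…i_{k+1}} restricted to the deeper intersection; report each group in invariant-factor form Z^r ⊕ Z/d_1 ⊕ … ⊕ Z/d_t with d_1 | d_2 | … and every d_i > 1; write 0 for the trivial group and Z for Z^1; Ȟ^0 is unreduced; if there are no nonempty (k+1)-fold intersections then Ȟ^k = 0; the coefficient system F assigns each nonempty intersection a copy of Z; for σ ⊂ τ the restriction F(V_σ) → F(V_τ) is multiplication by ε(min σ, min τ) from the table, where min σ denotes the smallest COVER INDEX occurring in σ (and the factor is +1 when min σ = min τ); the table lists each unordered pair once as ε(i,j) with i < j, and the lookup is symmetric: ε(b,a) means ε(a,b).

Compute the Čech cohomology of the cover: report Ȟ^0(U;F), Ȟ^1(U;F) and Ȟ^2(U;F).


nerve of the cover:
  V12={x10} V13={x9} V14={x7} V15={x4} V23={x1,x2} V45={x8}
C dims 5,6; δ0: rk 5, SNF 1^4·2
Ȟ^0 = (5 − 5) − 0 = 0, so Ȟ^0 ≅ 0
Ȟ^1 = (6 − 0) − 5 = 1 plus torsion [2], so Ȟ^1 ≅ Z ⊕ Z/2
Ȟ^2 = (0 − 0) − 0 = 0, so Ȟ^2 ≅ 0

Ȟ^0 ≅ 0,  Ȟ^1 ≅ Z ⊕ Z/2,  Ȟ^2 ≅ 0


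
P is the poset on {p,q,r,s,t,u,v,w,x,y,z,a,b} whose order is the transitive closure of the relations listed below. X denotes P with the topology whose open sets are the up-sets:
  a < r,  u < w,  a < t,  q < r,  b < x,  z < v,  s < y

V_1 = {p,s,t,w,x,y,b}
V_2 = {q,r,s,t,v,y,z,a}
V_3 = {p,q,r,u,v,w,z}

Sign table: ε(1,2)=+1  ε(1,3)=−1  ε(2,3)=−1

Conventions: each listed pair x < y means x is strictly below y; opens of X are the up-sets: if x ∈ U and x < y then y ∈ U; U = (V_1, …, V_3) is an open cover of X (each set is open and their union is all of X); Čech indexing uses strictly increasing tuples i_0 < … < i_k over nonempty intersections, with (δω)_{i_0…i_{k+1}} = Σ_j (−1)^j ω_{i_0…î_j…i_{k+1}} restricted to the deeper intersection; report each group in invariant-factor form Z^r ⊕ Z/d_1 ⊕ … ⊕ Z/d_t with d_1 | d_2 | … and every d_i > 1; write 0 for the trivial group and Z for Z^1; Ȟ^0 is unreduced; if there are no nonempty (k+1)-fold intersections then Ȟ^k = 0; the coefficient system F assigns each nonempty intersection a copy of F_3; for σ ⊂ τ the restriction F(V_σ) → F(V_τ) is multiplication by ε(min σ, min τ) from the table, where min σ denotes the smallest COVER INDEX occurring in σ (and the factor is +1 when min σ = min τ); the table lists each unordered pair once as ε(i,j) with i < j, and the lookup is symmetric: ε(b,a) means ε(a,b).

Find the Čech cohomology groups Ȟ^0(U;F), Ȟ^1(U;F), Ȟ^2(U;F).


Ȟ^0(U;F) ≅ Z/3, Ȟ^1(U;F) ≅ Z/3 and Ȟ^2(U;F) ≅ 0

nonempty overlaps:
  V12={s,t,y} V13={p,w} V23={q,r,v,z}
C dims 3,3; δ0: rk_F3 2
degree 0: 3−2−0 = 1 → Ȟ^0 ≅ Z/3
degree 1: 3−0−2 = 1 → Ȟ^1 ≅ Z/3
degree 2: 0−0−0 = 0 → Ȟ^2 ≅ 0


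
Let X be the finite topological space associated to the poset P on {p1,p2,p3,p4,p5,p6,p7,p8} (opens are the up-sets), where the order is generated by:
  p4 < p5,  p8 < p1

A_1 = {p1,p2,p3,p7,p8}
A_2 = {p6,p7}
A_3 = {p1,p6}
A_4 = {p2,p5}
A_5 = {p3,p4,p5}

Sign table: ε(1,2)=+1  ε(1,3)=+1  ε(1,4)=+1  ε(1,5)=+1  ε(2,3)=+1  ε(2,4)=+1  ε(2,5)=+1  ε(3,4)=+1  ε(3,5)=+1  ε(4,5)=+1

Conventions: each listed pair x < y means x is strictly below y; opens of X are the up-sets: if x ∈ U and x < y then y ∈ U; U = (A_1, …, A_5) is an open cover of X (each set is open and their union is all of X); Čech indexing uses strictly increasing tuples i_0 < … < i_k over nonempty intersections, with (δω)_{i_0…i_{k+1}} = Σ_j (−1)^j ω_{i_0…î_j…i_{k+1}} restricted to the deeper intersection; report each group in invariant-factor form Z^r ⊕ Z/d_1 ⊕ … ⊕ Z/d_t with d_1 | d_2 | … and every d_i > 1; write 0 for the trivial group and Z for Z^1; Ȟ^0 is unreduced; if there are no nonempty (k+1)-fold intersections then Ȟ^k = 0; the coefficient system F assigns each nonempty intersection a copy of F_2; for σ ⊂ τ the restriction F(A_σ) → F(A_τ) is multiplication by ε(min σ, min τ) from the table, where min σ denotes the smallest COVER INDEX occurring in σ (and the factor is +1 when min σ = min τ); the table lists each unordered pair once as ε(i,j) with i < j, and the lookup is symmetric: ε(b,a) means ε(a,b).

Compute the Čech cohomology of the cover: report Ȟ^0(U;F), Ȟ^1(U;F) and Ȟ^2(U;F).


Ȟ^0 ≅ Z/2; Ȟ^1 ≅ Z/2 ⊕ Z/2; Ȟ^2 ≅ 0

nonempty overlaps:
  A12={p7} A13={p1} A14={p2} A15={p3} A23={p6} A45={p5}
C dims 5,6; δ0: rk_F2 4
degree 0: 5−4−0 = 1 → Ȟ^0 ≅ Z/2
degree 1: 6−0−4 = 2 → Ȟ^1 ≅ Z/2 ⊕ Z/2
degree 2: 0−0−0 = 0 → Ȟ^2 ≅ 0


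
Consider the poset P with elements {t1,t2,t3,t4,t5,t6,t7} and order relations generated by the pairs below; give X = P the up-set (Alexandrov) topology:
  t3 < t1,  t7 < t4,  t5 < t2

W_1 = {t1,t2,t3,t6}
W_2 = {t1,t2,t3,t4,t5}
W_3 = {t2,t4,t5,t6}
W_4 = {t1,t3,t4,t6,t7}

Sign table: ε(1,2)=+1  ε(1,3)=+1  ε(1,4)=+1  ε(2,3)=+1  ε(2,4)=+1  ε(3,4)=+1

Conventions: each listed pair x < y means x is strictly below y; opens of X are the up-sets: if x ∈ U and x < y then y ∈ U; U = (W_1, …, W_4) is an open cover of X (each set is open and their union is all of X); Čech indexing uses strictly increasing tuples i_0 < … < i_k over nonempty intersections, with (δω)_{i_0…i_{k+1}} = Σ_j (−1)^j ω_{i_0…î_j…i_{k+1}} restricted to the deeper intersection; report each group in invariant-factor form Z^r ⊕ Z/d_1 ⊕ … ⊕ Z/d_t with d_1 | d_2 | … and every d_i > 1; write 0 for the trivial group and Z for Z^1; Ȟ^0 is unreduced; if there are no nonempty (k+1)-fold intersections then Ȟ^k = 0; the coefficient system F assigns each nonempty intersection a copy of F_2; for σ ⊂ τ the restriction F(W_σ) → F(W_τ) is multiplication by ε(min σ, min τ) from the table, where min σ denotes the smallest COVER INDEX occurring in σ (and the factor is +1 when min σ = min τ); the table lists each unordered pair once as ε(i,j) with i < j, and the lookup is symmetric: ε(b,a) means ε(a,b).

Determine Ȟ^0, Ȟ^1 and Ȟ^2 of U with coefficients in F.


Ȟ^0 = Z/2, Ȟ^1 = 0 and Ȟ^2 = Z/2

intersection data:
  W12={t1,t2,t3} W13={t2,t6} W14={t1,t3,t6} W23={t2,t4,t5} W24={t1,t3,t4} W34={t4,t6}
  W123={t2} W124={t1,t3} W134={t6} W234={t4}
C dims 4,6,4; δ0: rk_F2 3; δ1: rk_F2 3
Ȟ^0 = (4 − 3) − 0 = 1, so Ȟ^0 ≅ Z/2
Ȟ^1 = (6 − 3) − 3 = 0, so Ȟ^1 ≅ 0
Ȟ^2 = (4 − 0) − 3 = 1, so Ȟ^2 ≅ Z/2


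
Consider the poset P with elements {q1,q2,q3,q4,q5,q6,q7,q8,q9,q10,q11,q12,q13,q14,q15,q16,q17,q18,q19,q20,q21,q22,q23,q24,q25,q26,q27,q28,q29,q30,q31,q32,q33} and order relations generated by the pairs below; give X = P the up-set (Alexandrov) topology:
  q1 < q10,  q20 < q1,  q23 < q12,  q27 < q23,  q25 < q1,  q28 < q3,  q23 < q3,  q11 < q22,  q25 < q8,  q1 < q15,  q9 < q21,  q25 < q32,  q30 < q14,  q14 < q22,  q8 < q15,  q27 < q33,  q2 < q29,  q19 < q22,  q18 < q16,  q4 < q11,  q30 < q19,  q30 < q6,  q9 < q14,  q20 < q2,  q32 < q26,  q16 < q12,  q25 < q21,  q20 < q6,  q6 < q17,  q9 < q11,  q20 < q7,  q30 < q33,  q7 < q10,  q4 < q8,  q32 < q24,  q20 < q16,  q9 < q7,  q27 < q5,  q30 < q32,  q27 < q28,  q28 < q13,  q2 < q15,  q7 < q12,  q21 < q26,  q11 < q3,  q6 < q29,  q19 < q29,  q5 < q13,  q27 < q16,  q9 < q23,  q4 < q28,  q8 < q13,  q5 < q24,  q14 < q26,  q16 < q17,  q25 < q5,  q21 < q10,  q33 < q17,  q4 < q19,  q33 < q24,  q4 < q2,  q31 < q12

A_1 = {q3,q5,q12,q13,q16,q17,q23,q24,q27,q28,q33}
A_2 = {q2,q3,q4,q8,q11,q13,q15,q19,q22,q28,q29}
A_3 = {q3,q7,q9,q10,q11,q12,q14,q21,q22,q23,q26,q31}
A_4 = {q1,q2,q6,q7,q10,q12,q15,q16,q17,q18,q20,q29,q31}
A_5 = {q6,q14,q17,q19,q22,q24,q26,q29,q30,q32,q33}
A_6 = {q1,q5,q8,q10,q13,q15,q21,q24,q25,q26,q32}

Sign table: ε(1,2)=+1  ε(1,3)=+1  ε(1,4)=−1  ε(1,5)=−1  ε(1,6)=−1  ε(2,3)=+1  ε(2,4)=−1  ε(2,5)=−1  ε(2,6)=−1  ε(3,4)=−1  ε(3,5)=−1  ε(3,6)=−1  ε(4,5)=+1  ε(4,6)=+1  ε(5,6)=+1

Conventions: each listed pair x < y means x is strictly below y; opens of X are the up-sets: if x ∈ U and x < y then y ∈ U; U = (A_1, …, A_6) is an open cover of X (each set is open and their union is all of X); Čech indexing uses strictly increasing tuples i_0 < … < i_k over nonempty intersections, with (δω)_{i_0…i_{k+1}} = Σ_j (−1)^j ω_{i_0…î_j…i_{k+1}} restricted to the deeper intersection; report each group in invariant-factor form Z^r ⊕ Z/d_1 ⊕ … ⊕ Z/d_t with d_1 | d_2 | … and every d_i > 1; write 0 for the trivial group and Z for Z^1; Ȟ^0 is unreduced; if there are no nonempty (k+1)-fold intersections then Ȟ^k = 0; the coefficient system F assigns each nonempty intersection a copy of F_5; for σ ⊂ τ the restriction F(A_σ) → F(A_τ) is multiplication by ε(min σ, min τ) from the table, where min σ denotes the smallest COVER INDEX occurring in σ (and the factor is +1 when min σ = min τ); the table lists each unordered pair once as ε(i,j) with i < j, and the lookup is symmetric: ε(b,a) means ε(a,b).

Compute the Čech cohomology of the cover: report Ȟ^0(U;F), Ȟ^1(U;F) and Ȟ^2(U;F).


Ȟ^0 ≅ Z/5, Ȟ^1 ≅ 0, Ȟ^2 ≅ 0

intersection data:
  A12={q3,q13,q28} A13={q3,q12,q23} A14={q12,q16,q17} A15={q17,q24,q33} A16={q5,q13,q24} A23={q3,q11,q22} A24={q2,q15,q29} A25={q19,q22,q29} A26={q8,q13,q15} A34={q7,q10,q12,q31} A35={q14,q22,q26} A36={q10,q21,q26} A45={q6,q17,q29} A46={q1,q10,q15} A56={q24,q26,q32}
  A123={q3} A126={q13} A134={q12} A145={q17} A156={q24} A235={q22} A245={q29} A246={q15} A346={q10} A356={q26}
C dims 6,15,10; δ0: rk_F5 5; δ1: rk_F5 10
Ȟ^0 = (6 − 5) − 0 = 1, so Ȟ^0 ≅ Z/5
Ȟ^1 = (15 − 10) − 5 = 0, so Ȟ^1 ≅ 0
Ȟ^2 = (10 − 0) − 10 = 0, so Ȟ^2 ≅ 0
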